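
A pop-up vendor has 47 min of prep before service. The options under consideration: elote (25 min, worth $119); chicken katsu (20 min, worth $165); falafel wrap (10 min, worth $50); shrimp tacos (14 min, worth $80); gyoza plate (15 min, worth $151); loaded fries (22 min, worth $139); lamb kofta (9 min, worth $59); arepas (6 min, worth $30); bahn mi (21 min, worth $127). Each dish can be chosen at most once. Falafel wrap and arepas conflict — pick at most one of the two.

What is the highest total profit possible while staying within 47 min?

Chicken katsu + gyoza plate + lamb kofta uses 44 of the 47 min and totals 375.
No other feasible combination exceeds 375.

375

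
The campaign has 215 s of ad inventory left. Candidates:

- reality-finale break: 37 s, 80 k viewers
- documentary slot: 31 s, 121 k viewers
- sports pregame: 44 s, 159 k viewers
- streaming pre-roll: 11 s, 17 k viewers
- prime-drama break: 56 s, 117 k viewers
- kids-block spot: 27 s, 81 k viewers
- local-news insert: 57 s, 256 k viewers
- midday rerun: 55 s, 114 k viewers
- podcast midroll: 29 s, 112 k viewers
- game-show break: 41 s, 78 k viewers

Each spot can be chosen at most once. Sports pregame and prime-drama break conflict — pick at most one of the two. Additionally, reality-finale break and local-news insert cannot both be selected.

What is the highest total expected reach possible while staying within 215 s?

746

Best packing: documentary slot + sports pregame + streaming pre-roll + kids-block spot + local-news insert + podcast midroll — 199 s, 746 total.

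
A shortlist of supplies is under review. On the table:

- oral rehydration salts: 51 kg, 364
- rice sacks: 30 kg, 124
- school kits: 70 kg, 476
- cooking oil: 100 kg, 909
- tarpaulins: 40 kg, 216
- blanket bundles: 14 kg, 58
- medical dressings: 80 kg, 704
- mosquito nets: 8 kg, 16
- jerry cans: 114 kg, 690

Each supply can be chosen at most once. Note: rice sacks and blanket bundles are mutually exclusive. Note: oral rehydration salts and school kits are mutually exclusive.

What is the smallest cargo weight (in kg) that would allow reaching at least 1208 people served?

Need the lightest bundle worth ≥ 1208.
oral rehydration salts + cooking oil reaches 1273 using 151 kg.
Below 151 kg the best achievable stays under 1208.

151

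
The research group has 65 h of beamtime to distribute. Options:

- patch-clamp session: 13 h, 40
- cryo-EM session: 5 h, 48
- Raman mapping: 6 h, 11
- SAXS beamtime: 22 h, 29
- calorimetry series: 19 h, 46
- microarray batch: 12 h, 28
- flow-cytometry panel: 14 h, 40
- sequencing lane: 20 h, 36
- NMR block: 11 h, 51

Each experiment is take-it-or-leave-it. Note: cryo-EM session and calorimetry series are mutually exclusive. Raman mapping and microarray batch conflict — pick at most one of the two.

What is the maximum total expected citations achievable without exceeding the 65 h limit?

215

Patch-clamp session + cryo-EM session + flow-cytometry panel + sequencing lane + NMR block uses 63 of the 65 h and totals 215.
An exhaustive check of the 512 subsets confirms 215.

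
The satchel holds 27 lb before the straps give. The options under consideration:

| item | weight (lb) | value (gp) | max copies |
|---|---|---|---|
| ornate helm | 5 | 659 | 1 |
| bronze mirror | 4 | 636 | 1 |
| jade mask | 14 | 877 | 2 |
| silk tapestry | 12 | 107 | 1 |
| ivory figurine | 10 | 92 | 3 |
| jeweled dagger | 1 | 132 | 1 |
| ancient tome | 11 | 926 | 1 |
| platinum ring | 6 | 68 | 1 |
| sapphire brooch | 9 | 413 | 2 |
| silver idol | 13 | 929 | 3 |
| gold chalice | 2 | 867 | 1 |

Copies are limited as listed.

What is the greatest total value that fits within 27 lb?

Taking the top-ratio items first gives ornate helm + bronze mirror + jeweled dagger + ancient tome + gold chalice for 3220 (23 lb).
The 11 lb tied up in ancient tome is better spent on silver idol — total rises to 3223 (25 lb).
Every other selection either busts 27 lb or exceeds an availability limit or fails to beat 3223.

3223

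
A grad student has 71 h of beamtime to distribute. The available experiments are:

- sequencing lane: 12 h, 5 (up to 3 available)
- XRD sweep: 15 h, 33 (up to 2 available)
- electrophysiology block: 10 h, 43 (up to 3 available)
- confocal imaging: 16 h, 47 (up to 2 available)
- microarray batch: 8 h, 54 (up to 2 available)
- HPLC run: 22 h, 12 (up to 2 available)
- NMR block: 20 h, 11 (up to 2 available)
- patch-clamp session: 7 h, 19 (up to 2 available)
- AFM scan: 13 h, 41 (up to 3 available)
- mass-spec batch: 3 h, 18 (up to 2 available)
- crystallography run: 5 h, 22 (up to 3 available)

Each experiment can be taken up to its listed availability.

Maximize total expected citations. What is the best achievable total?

340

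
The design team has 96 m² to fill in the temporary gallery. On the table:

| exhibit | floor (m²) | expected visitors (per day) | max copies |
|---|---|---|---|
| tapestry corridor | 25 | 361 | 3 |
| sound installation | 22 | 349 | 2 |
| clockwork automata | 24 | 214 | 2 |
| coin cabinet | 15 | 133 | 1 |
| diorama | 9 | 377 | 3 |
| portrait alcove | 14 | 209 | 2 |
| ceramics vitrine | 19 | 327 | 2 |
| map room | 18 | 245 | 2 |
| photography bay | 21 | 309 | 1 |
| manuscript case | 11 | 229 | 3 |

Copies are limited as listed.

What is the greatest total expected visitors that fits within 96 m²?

Greedy by ratio would take 3×diorama + portrait alcove + ceramics vitrine + 3×manuscript case: 93 m² used, total 2354.
Replace ceramics vitrine with sound installation: the trade gains 22 net, giving 2376 at 96 m².

2376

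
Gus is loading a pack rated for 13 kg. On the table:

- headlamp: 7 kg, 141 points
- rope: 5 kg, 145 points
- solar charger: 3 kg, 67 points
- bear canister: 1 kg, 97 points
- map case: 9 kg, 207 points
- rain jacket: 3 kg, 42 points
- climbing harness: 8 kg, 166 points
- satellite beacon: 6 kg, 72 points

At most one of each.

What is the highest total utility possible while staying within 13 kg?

383

By utility per kg: bear canister 97.00, rope 29.00, map case 23.00, solar charger 22.33 lead.
Taking the top-ratio items first gives rope + solar charger + bear canister + rain jacket for 351 (12 kg).
The 6 kg tied up in solar charger and rain jacket is better spent on headlamp — total rises to 383 (13 kg).
The closest alternative, solar charger + bear canister + map case, reaches only 371.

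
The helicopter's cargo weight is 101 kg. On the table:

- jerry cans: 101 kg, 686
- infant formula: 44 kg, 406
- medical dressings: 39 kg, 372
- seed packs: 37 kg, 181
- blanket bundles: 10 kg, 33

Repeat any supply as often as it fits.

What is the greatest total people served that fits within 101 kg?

Taking the top-ratio supplies first gives 2×medical dressings + 2×blanket bundles for 810 (98 kg).
The 88 kg tied up in 2×medical dressings and blanket bundles is better spent on 2×infant formula — total rises to 845 (98 kg).
Every other selection either busts 101 kg or fails to beat 845.

845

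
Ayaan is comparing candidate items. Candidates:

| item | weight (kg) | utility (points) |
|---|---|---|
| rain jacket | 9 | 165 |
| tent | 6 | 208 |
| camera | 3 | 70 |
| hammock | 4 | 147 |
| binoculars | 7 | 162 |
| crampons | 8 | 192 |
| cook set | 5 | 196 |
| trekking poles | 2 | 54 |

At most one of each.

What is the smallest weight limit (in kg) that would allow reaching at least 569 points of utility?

17

Look for the lowest-weight combination reaching 569.
Taking tent + hammock + cook set + trekking poles gives 605 (≥ 569) for 17 kg.
No combination under 17 kg hits 569.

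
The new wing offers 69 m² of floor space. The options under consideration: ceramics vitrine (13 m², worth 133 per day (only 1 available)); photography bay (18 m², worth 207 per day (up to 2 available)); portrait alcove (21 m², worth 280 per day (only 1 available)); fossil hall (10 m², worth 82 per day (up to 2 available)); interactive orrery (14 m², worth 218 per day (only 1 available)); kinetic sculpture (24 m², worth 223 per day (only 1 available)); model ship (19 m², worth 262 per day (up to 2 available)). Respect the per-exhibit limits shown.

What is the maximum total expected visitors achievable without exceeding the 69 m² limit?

By expected visitors per m²: interactive orrery 15.57, model ship 13.79, portrait alcove 13.33 lead.
Filling by ratio: ceramics vitrine + interactive orrery + 2×model ship for 875, with 4 m² left unused.
The 32 m² tied up in ceramics vitrine and model ship is better spent on 2×photography bay — total rises to 894 (69 m²).
Nothing else within 69 m² beats 894.

894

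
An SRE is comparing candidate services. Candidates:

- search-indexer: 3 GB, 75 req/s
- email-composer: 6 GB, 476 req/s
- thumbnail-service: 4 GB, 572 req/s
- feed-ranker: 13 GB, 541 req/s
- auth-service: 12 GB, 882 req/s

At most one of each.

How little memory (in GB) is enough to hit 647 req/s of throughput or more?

Need the lightest bundle worth ≥ 647.
Taking search-indexer + thumbnail-service gives 647 (≥ 647) for 7 GB.
No combination under 7 GB hits 647.

7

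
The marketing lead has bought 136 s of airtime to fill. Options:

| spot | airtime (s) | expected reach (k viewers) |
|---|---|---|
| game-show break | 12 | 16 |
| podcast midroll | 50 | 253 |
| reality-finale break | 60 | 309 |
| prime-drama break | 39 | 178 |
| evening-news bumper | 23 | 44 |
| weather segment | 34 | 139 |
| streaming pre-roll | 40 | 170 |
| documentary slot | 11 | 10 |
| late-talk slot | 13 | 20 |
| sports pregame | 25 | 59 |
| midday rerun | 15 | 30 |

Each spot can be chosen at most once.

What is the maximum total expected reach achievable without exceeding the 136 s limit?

Filling by ratio: podcast midroll + reality-finale break + sports pregame for 621, with 1 s left unused.
The 75 s tied up in podcast midroll and sports pregame is better spent on prime-drama break + weather segment — total rises to 626 (133 s).
No other feasible combination exceeds 626.

626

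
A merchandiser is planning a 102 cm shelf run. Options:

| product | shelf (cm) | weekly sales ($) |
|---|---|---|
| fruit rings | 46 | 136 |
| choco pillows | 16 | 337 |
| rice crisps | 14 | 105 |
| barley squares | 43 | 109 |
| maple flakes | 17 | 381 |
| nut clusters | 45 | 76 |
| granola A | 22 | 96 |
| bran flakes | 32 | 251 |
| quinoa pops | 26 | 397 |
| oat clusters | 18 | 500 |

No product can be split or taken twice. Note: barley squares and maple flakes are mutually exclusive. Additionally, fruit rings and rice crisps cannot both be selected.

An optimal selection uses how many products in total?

Optimal total is 1720.
choco pillows + rice crisps + maple flakes + quinoa pops + oat clusters hits 1720 at 91 cm.
Every optimal selection uses 5 products.

5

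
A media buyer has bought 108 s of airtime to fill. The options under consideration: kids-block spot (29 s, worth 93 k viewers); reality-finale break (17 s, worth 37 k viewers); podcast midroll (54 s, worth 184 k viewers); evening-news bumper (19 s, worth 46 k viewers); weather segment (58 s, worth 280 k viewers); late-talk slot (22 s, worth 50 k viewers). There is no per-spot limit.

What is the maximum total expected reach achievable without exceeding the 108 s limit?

By expected reach per s: weather segment 4.83, podcast midroll 3.41, kids-block spot 3.21, evening-news bumper 2.42 lead.
The ratio ordering already packs tightly: kids-block spot + evening-news bumper + weather segment, 106 s, 419.
No other feasible combination exceeds 419.

419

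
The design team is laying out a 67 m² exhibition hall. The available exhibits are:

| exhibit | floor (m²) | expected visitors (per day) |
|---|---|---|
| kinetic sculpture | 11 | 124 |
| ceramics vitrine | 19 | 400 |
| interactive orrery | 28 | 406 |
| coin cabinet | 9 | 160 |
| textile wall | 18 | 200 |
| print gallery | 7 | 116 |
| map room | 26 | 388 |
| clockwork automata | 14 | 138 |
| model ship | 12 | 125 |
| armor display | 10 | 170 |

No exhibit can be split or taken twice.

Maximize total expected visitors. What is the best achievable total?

1136

Filling by ratio: kinetic sculpture + ceramics vitrine + coin cabinet + print gallery + armor display for 970, with 11 m² left unused.
Replace kinetic sculpture and print gallery with interactive orrery: the trade gains 166 net, giving 1136 at 66 m².
Every other selection either busts 67 m² or fails to beat 1136.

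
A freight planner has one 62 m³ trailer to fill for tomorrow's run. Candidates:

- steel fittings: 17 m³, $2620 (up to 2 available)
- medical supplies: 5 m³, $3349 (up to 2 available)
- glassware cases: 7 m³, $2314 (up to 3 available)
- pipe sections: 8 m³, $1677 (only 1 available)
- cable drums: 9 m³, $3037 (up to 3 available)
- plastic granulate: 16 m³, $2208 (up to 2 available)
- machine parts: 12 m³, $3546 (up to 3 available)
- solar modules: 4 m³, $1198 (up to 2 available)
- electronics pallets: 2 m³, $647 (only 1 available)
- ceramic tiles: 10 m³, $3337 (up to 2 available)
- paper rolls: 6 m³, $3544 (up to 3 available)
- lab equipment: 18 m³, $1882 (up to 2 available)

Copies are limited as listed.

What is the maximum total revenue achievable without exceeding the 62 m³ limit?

28755

Ranking by ratio (revenue/m³): medical supplies 669.80, paper rolls 590.67, cable drums 337.44, ceramic tiles 333.70.
The ratio ordering already packs tightly: 2×medical supplies + glassware cases + 3×cable drums + 3×paper rolls, 62 m³, 28755.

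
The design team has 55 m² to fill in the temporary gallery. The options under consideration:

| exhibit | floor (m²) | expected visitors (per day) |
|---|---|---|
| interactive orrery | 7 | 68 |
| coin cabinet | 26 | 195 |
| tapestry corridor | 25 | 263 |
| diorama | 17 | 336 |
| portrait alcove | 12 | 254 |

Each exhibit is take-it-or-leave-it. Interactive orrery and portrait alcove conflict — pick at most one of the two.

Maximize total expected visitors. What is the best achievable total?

853

Taking tapestry corridor + diorama + portrait alcove: 54 m² used, 853 in expected visitors.
Next best is coin cabinet + diorama + portrait alcove at 785 (55 m²) — short by 68.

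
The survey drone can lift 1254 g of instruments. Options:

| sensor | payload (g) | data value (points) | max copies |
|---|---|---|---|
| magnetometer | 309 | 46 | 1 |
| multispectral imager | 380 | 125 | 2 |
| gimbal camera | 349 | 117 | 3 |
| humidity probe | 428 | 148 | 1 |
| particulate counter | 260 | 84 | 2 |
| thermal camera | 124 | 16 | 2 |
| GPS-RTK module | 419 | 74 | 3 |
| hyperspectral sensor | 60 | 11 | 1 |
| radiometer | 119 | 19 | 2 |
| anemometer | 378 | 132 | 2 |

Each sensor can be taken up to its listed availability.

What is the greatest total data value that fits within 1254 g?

423

Ranking by ratio (data value/g): anemometer 0.35, humidity probe 0.35, gimbal camera 0.34.
Best packing: humidity probe + hyperspectral sensor + 2×anemometer — 1244 g, 423 total.
No other feasible combination exceeds 423.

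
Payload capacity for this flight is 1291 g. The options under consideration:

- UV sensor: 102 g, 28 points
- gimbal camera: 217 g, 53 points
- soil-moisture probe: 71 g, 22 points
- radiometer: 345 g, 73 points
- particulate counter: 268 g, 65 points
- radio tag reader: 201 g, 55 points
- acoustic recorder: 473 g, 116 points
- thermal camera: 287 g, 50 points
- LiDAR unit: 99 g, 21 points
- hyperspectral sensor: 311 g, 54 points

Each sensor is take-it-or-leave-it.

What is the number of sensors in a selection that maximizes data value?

5

Best achievable data value is 317.
One optimal bundle: UV sensor + gimbal camera + particulate counter + radio tag reader + acoustic recorder (1261 g).
Every optimal selection uses 5 sensors.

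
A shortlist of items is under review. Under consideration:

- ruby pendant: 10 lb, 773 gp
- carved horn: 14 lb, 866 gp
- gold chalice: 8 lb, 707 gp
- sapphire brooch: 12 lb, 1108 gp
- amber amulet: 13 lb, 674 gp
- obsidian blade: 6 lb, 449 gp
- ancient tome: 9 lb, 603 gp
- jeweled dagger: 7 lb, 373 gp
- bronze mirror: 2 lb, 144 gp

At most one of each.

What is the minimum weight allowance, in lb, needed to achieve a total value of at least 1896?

22

Minimise lb subject to total value ≥ 1896.
Taking gold chalice + sapphire brooch + bronze mirror gives 1959 (≥ 1896) for 22 lb.
Below 22 lb the best achievable stays under 1896.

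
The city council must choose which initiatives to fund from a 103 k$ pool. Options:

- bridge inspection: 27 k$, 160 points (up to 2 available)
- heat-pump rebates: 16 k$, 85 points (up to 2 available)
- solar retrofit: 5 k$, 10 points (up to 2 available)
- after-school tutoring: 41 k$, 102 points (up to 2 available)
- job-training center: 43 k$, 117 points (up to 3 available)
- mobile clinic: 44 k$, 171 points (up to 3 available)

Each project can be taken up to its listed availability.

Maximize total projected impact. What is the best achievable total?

Taking 2×bridge inspection + 2×heat-pump rebates + 2×solar retrofit: 96 k$ used, 510 in projected impact.
Nothing else within 103 k$ beats 510.

510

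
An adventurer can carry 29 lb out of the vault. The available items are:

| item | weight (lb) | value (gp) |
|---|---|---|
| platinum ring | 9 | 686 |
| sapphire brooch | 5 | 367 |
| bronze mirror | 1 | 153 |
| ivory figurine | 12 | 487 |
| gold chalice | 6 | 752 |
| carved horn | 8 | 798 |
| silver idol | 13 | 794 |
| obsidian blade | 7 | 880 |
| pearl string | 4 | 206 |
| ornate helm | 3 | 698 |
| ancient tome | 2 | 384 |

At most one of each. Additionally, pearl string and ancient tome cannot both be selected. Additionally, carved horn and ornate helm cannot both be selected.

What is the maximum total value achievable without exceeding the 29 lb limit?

Taking platinum ring + bronze mirror + gold chalice + obsidian blade + ornate helm + ancient tome: 28 lb used, 3553 in value.
Runner-up platinum ring + gold chalice + obsidian blade + ornate helm + ancient tome tops out at 3400.

3553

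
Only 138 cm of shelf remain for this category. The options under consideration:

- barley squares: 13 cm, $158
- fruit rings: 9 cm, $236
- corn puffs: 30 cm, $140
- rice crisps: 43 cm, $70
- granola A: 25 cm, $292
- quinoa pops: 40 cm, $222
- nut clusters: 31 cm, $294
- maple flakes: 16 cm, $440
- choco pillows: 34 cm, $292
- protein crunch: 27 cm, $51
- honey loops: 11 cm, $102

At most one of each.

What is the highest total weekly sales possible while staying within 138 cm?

1712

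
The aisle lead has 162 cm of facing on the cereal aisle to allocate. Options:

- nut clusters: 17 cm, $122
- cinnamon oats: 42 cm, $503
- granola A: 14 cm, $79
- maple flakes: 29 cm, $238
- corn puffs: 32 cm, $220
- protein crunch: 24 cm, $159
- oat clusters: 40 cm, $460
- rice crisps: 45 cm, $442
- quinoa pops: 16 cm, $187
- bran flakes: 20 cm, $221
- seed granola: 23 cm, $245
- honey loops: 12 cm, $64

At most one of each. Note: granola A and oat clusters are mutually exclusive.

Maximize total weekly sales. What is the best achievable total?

By weekly sales per cm: cinnamon oats 11.98, quinoa pops 11.69, oat clusters 11.50, bran flakes 11.05 lead.
Best packing: nut clusters + cinnamon oats + oat clusters + quinoa pops + bran flakes + seed granola — 158 cm, 1738 total.
The spare 4 cm is too small for any remaining product, and no feasible exchange beats 1738.

1738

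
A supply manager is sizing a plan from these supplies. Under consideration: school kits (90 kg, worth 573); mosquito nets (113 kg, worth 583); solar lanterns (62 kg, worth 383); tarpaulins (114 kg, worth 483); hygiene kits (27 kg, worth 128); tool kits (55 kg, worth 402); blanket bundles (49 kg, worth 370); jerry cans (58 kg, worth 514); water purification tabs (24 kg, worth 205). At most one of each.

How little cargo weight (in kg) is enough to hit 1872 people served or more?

248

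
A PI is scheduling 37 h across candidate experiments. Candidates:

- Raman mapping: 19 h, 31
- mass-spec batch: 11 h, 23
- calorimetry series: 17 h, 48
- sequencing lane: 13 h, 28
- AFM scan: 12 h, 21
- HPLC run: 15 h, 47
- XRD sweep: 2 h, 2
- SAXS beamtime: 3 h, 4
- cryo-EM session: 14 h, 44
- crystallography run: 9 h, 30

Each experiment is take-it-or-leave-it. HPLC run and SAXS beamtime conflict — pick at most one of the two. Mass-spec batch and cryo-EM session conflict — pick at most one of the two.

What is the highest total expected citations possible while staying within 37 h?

105

A density-first pass picks sequencing lane + cryo-EM session + crystallography run — 102 at 36 h.
Replace cryo-EM session with HPLC run: the trade gains 3 net, giving 105 at 37 h.
That's the maximum — no feasible swap from here does better than 105.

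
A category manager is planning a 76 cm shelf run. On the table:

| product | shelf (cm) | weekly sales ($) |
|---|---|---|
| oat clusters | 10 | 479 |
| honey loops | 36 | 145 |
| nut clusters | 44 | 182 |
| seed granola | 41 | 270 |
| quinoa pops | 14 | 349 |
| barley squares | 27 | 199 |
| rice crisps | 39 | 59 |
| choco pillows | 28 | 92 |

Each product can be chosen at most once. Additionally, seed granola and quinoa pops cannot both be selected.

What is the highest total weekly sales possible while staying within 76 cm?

1027

The ratio ordering already packs tightly: oat clusters + quinoa pops + barley squares, 51 cm, 1027.
Every other selection either busts 76 cm or breaks a pairing rule or fails to beat 1027.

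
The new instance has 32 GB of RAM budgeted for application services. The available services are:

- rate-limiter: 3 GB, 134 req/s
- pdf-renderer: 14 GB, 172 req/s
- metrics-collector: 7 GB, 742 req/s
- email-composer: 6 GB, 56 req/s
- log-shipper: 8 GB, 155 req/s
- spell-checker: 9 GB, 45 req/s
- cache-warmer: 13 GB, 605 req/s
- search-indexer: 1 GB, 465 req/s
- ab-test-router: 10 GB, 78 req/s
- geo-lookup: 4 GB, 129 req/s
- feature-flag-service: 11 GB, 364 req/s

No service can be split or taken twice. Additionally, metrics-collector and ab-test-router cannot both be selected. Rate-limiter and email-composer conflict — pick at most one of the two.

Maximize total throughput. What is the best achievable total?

2176

The ratio heuristic lands on rate-limiter + metrics-collector + cache-warmer + search-indexer + geo-lookup (2075) but leaves 4 GB idle.
Replace rate-limiter and geo-lookup with feature-flag-service: the trade gains 101 net, giving 2176 at 32 GB.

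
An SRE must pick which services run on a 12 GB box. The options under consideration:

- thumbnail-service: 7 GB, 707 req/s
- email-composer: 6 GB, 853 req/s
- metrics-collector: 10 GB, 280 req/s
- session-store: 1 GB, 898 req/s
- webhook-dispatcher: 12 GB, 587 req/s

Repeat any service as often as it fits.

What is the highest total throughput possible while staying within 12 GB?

10776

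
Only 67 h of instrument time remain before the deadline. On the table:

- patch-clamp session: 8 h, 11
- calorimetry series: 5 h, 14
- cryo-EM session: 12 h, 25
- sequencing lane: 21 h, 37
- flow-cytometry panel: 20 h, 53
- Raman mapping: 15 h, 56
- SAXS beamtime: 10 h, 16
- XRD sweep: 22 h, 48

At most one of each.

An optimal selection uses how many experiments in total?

4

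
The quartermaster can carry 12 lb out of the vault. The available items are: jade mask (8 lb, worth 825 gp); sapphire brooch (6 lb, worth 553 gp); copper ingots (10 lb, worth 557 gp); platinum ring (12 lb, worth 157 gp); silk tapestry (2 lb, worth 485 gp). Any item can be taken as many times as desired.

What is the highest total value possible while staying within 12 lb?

2910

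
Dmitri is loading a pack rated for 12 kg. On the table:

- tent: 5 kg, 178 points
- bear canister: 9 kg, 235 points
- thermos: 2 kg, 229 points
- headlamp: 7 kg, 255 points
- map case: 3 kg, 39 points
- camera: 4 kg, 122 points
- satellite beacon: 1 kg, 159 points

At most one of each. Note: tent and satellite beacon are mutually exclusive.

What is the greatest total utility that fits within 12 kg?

643

Ranking by ratio (utility/kg): satellite beacon 159.00, thermos 114.50, headlamp 36.43, tent 35.60.
Taking thermos + headlamp + satellite beacon: 10 kg used, 643 in utility.
The closest alternative, bear canister + thermos + satellite beacon, reaches only 623.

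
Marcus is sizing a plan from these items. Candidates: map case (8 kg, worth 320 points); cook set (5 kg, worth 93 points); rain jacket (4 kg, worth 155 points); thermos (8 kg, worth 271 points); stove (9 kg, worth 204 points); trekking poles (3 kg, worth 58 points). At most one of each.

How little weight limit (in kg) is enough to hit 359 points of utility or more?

11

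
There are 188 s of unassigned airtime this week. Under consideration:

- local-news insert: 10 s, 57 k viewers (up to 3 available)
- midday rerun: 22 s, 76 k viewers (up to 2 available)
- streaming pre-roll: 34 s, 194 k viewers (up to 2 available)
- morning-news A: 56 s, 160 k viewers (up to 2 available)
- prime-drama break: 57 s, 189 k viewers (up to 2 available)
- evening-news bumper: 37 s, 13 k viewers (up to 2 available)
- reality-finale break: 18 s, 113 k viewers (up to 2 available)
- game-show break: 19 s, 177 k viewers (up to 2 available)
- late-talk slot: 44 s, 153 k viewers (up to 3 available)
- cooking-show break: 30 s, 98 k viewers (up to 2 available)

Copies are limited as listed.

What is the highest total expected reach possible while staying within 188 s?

1158

Greedy by ratio would take 3×local-news insert + 2×streaming pre-roll + 2×reality-finale break + 2×game-show break: 172 s used, total 1139.
Replace local-news insert with midday rerun: the trade gains 19 net, giving 1158 at 184 s.
Every other selection either busts 188 s or exceeds an availability limit or fails to beat 1158.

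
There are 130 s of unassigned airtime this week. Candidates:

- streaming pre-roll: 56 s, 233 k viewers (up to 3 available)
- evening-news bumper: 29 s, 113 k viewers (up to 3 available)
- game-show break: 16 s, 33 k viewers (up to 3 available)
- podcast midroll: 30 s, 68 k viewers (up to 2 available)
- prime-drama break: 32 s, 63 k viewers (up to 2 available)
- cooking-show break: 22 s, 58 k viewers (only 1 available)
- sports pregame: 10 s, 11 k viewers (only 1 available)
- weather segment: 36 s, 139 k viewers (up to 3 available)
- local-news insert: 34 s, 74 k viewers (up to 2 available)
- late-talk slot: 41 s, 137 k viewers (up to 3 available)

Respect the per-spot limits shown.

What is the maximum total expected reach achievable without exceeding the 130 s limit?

511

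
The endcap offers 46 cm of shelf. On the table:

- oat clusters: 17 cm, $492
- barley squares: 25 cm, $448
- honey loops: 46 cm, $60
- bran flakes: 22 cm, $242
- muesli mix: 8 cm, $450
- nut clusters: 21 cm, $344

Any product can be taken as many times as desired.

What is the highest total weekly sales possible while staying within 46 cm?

2250

The ratio ordering already packs tightly: 5×muesli mix, 40 cm, 2250.
The spare 6 cm is too small for any remaining product, and no exchange beats 2250.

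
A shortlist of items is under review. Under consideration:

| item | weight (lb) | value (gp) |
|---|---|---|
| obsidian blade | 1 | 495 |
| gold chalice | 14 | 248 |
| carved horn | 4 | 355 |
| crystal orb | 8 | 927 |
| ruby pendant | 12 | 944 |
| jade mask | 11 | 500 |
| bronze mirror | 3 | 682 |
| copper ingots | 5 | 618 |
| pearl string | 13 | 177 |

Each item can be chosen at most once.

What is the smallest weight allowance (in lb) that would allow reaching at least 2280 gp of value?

16

Minimise lb subject to total value ≥ 2280.
Taking obsidian blade + carved horn + crystal orb + bronze mirror gives 2459 (≥ 2280) for 16 lb.
No combination under 16 lb hits 2280.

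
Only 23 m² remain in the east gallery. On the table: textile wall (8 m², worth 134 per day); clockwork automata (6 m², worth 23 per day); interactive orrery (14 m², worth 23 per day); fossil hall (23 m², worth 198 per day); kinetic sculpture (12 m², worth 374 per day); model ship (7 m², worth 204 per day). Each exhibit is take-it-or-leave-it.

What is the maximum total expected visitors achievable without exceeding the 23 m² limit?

Kinetic sculpture + model ship uses 19 of the 23 m² and totals 578.
No other feasible combination exceeds 578.

578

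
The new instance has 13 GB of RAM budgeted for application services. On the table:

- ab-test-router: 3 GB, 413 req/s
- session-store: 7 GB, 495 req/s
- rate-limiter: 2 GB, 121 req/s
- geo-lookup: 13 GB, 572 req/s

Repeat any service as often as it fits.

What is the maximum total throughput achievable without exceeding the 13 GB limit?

4×ab-test-router uses 12 of the 13 GB and totals 1652.
That's the maximum — no swap from here does better than 1652.

1652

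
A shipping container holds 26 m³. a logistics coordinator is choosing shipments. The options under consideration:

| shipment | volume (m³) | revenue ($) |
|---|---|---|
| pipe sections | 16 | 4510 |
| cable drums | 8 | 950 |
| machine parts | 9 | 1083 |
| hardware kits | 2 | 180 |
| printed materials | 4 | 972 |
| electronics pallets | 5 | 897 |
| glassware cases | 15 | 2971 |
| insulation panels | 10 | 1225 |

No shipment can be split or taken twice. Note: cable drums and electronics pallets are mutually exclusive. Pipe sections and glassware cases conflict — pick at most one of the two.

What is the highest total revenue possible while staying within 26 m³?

The ratio ordering already packs tightly: pipe sections + printed materials + electronics pallets, 25 m³, 6379.

6379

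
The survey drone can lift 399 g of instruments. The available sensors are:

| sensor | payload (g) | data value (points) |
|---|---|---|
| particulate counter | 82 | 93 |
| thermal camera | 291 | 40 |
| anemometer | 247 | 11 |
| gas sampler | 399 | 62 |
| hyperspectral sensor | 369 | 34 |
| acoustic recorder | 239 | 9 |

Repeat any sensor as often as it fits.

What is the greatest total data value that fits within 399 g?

Ranking by ratio (data value/g): particulate counter 1.13, gas sampler 0.16, thermal camera 0.14, hyperspectral sensor 0.09.
Taking 4×particulate counter: 328 g used, 372 in data value.
The spare 71 g is too small for any remaining sensor, and no exchange beats 372.

372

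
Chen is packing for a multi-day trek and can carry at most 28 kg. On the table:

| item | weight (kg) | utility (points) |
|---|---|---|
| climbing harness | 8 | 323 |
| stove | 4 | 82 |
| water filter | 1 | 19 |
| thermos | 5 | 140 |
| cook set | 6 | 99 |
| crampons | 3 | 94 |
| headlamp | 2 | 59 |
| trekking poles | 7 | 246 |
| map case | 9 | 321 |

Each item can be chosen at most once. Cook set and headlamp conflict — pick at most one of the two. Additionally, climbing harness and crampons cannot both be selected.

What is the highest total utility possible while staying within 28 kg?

Ranking by ratio (utility/kg): climbing harness 40.38, map case 35.67, trekking poles 35.14.
Climbing harness + stove + trekking poles + map case uses 28 of the 28 kg and totals 972.
Next best is climbing harness + water filter + headlamp + trekking poles + map case at 968 (27 kg) — short by 4.

972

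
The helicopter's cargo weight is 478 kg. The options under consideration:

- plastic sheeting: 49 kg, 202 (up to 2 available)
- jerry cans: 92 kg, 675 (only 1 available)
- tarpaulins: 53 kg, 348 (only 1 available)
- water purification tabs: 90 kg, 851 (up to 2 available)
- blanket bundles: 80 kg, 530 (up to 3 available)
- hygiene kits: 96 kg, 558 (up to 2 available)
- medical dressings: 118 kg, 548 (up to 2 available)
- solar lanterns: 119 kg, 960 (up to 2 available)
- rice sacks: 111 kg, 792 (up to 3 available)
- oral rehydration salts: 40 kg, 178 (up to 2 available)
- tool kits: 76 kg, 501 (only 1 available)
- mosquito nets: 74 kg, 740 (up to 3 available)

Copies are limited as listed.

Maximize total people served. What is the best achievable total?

2×water purification tabs + tool kits + 3×mosquito nets uses 478 of the 478 kg and totals 4423.
Every other selection either busts 478 kg or exceeds an availability limit or fails to beat 4423.

4423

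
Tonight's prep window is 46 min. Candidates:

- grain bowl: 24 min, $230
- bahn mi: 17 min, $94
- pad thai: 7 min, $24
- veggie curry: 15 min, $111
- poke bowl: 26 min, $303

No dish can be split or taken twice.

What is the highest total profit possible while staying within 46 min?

414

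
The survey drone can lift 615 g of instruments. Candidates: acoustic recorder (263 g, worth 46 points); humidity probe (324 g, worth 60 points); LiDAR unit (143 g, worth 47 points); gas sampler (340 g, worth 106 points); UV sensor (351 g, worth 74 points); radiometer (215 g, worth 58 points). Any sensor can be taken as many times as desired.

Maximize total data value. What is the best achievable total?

188

Best packing: 4×LiDAR unit — 572 g, 188 total.
Every other selection either busts 615 g or fails to beat 188.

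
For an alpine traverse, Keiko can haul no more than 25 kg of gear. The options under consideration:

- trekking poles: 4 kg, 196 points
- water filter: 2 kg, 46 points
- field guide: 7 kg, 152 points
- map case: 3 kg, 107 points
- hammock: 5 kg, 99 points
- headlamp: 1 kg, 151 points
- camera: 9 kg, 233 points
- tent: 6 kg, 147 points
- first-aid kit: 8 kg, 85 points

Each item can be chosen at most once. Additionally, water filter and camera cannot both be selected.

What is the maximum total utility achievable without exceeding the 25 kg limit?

Best packing: trekking poles + field guide + map case + headlamp + camera — 24 kg, 839 total.

839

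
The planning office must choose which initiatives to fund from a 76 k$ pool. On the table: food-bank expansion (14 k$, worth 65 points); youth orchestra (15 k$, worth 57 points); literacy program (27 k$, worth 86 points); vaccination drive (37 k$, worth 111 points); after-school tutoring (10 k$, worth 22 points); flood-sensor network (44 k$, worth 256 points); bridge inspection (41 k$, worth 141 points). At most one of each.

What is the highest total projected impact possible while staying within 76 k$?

By projected impact per k$: flood-sensor network 5.82, food-bank expansion 4.64, youth orchestra 3.80 lead.
Food-bank expansion + youth orchestra + flood-sensor network uses 73 of the 76 k$ and totals 378.
The closest alternative, food-bank expansion + after-school tutoring + flood-sensor network, reaches only 343.

378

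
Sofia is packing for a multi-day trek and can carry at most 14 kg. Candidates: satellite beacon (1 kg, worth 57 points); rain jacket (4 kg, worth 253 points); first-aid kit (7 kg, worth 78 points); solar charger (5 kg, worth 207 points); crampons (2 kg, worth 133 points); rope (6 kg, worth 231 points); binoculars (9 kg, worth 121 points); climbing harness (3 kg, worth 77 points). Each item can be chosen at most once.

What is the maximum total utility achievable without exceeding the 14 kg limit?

674

Taking the top-ratio items first gives satellite beacon + rain jacket + solar charger + crampons for 650 (12 kg).
Replace solar charger with rope: the trade gains 24 net, giving 674 at 13 kg.
Runner-up rain jacket + solar charger + crampons + climbing harness tops out at 670.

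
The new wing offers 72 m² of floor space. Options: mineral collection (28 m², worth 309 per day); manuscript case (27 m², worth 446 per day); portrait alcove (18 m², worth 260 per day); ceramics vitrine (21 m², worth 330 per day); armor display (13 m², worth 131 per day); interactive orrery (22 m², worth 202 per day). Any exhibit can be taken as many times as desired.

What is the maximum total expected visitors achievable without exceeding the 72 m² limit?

1152

2×manuscript case + portrait alcove uses 72 of the 72 m² and totals 1152.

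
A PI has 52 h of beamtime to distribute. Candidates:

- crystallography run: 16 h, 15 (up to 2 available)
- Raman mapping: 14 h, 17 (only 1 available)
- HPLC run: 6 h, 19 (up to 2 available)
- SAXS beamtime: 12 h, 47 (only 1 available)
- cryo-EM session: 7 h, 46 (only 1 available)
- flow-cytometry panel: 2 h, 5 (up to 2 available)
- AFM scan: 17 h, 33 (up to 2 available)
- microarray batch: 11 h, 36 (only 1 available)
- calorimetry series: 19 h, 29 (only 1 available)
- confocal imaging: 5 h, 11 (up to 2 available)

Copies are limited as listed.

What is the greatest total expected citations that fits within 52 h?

189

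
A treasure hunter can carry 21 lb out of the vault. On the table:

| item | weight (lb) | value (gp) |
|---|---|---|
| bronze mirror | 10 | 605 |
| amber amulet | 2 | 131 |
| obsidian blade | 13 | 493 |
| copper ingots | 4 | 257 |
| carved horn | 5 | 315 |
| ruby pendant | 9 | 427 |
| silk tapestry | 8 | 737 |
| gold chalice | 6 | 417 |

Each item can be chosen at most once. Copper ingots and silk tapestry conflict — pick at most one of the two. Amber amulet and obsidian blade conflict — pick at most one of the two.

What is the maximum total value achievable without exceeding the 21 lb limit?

Taking amber amulet + carved horn + silk tapestry + gold chalice: 21 lb used, 1600 in value.

1600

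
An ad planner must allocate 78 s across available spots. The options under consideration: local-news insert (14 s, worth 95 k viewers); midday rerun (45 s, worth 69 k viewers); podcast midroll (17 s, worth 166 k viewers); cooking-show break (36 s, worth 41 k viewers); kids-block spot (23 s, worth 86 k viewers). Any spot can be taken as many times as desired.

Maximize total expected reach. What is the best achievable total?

664

The ratio ordering already packs tightly: 4×podcast midroll, 68 s, 664.
Every other selection either busts 78 s or fails to beat 664.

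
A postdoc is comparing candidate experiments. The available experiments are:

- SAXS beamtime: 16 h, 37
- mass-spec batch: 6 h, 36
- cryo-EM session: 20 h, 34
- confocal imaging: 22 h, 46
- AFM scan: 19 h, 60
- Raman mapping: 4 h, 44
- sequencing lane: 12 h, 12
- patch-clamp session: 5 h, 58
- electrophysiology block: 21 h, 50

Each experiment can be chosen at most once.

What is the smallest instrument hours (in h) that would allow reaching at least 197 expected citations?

34

Minimise h subject to total expected citations ≥ 197.
Taking mass-spec batch + AFM scan + Raman mapping + patch-clamp session gives 198 (≥ 197) for 34 h.
No combination under 34 h hits 197.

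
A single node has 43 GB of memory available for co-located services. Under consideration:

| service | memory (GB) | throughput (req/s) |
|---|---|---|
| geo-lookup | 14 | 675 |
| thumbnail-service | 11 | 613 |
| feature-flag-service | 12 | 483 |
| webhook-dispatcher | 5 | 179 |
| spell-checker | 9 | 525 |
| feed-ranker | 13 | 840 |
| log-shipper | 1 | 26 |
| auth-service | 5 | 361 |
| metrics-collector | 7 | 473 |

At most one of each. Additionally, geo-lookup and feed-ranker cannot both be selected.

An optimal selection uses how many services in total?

5

The maximum throughput within 43 GB is 2518.
For example thumbnail-service + webhook-dispatcher + spell-checker + feed-ranker + auth-service achieves it, using 43 GB.
Every optimal selection uses 5 services.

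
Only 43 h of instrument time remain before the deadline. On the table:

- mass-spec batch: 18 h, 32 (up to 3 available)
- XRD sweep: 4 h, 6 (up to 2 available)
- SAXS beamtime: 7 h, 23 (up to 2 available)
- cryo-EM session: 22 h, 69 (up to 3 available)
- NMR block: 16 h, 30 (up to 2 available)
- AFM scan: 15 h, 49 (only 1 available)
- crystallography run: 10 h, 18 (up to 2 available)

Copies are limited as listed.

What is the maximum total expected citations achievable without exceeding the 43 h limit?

124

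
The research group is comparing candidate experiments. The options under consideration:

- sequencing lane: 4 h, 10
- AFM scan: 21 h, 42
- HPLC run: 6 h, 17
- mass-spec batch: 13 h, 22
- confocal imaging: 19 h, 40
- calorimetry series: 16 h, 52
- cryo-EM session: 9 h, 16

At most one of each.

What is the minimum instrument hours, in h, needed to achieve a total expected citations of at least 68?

Minimise h subject to total expected citations ≥ 68.
Taking HPLC run + calorimetry series gives 69 (≥ 68) for 22 h.
Any bundle with less than 22 h falls short of 68.

22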